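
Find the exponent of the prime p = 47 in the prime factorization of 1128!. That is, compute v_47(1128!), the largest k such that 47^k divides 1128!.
v_47(1128!) = 24

Legendre's formula: v_p(n!) = Σ_{k ≥ 1} ⌊n / p^k⌋. For p = 47, n = 1128, the terms are:
  ⌊1128/47^1⌋ = ⌊1128/47⌋ = 24
(the next term ⌊1128/47^2⌋ = 0, terminating the sum). Summing: v_47(1128!) = 24 = 24.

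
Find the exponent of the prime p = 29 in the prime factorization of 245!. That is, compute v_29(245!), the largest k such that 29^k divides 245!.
v_29(245!) = 8

Legendre's formula: v_p(n!) = Σ_{k ≥ 1} ⌊n / p^k⌋. For p = 29, n = 245, the terms are:
  ⌊245/29^1⌋ = ⌊245/29⌋ = 8
(the next term ⌊245/29^2⌋ = 0, terminating the sum). Summing: v_29(245!) = 8 = 8.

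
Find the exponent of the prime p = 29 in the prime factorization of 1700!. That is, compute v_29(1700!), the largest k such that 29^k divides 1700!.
v_29(1700!) = 60

Legendre's formula: v_p(n!) = Σ_{k ≥ 1} ⌊n / p^k⌋. For p = 29, n = 1700, the terms are:
  ⌊1700/29^1⌋ = ⌊1700/29⌋ = 58
  ⌊1700/29^2⌋ = ⌊1700/841⌋ = 2
(the next term ⌊1700/29^3⌋ = 0, terminating the sum). Summing: v_29(1700!) = 58 + 2 = 60.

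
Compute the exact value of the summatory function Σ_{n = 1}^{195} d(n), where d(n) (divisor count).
Σ_{n ≤ 195} d(n) = 1061

Compute d(n) for each 1 ≤ n ≤ 195: d(1) = 1, d(2) = 2, d(3) = 2, d(4) = 3, d(5) = 2, d(6) = 4, d(7) = 2, d(8) = 4, d(9) = 3, d(10) = 4, d(11) = 2, d(12) = 6, d(13) = 2, d(14) = 4, d(15) = 4, d(16) = 5, d(17) = 2, d(18) = 6, d(19) = 2, d(20) = 6, d(21) = 4, d(22) = 4, d(23) = 2, d(24) = 8, d(25) = 3, d(26) = 4, d(27) = 4, d(28) = 6, d(29) = 2, d(30) = 8, d(31) = 2, d(32) = 6, d(33) = 4, d(34) = 4, d(35) = 4, d(36) = 9, d(37) = 2, d(38) = 4, d(39) = 4, d(40) = 8, d(41) = 2, d(42) = 8, d(43) = 2, d(44) = 6, d(45) = 6, d(46) = 4, d(47) = 2, d(48) = 10, d(49) = 3, d(50) = 6, d(51) = 4, d(52) = 6, d(53) = 2, d(54) = 8, d(55) = 4, d(56) = 8, d(57) = 4, d(58) = 4, d(59) = 2, d(60) = 12, d(61) = 2, d(62) = 4, d(63) = 6, d(64) = 7, d(65) = 4, d(66) = 8, d(67) = 2, d(68) = 6, d(69) = 4, d(70) = 8, d(71) = 2, d(72) = 12, d(73) = 2, d(74) = 4, d(75) = 6, d(76) = 6, d(77) = 4, d(78) = 8, d(79) = 2, d(80) = 10, d(81) = 5, d(82) = 4, d(83) = 2, d(84) = 12, d(85) = 4, d(86) = 4, d(87) = 4, d(88) = 8, d(89) = 2, d(90) = 12, d(91) = 4, d(92) = 6, d(93) = 4, d(94) = 4, d(95) = 4, d(96) = 12, d(97) = 2, d(98) = 6, d(99) = 6, d(100) = 9, d(101) = 2, d(102) = 8, d(103) = 2, d(104) = 8, d(105) = 8, d(106) = 4, d(107) = 2, d(108) = 12, d(109) = 2, d(110) = 8, d(111) = 4, d(112) = 10, d(113) = 2, d(114) = 8, d(115) = 4, d(116) = 6, d(117) = 6, d(118) = 4, d(119) = 4, d(120) = 16, d(121) = 3, d(122) = 4, d(123) = 4, d(124) = 6, d(125) = 4, d(126) = 12, d(127) = 2, d(128) = 8, d(129) = 4, d(130) = 8, d(131) = 2, d(132) = 12, d(133) = 4, d(134) = 4, d(135) = 8, d(136) = 8, d(137) = 2, d(138) = 8, d(139) = 2, d(140) = 12, d(141) = 4, d(142) = 4, d(143) = 4, d(144) = 15, d(145) = 4, d(146) = 4, d(147) = 6, d(148) = 6, d(149) = 2, d(150) = 12, d(151) = 2, d(152) = 8, d(153) = 6, d(154) = 8, d(155) = 4, d(156) = 12, d(157) = 2, d(158) = 4, d(159) = 4, d(160) = 12, d(161) = 4, d(162) = 10, d(163) = 2, d(164) = 6, d(165) = 8, d(166) = 4, d(167) = 2, d(168) = 16, d(169) = 3, d(170) = 8, d(171) = 6, d(172) = 6, d(173) = 2, d(174) = 8, d(175) = 6, d(176) = 10, d(177) = 4, d(178) = 4, d(179) = 2, d(180) = 18, d(181) = 2, d(182) = 8, d(183) = 4, d(184) = 8, d(185) = 4, d(186) = 8, d(187) = 4, d(188) = 6, d(189) = 8, d(190) = 8, d(191) = 2, d(192) = 14, d(193) = 2, d(194) = 4, d(195) = 8. Summing all 195 values: 1061. (Dirichlet's divisor formula: Σ_{n ≤ x} d(n) = x ln(x) + (2γ − 1) x + O(√x). For x = 195, the asymptotic estimate is ≈ 1058.35.)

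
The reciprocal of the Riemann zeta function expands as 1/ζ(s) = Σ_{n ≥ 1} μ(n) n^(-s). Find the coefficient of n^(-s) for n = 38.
μ(38) = 1

Factor n = 38 = 2 · 19. μ(n) = 0 if any exponent ≥ 2 (not squarefree); otherwise μ(n) = (−1)^{ω(n)} where ω(n) is the number of distinct prime factors. Applying: μ(38) = 1.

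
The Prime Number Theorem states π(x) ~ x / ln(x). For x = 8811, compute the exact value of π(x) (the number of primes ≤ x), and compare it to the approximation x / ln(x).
π(8811) = 1097;  x/ln(x) ≈ 969.97;  relative error ≈ 11.58%.

Directly count primes up to 8811: π(8811) = 1097. The PNT approximation gives 8811/ln(8811) ≈ 8811/9.08376 ≈ 969.97. Relative error (π(x) − x/ln(x)) / π(x) ≈ 11.58%; the approximation is known to undercount slightly (Li(x) is a better estimate).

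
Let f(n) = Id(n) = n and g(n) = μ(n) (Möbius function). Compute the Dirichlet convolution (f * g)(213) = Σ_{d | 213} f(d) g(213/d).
(Id * μ)(213) = 140

Divisors of 213: [1, 3, 71, 213]. For each d | 213:
  d = 1: Id(1) · μ(213/1) = 1 · 1 = 1
  d = 3: Id(3) · μ(213/3) = 3 · -1 = -3
  d = 71: Id(71) · μ(213/71) = 71 · -1 = -71
  d = 213: Id(213) · μ(213/213) = 213 · 1 = 213
Summing: (Id * μ)(213) = 1 + -3 + -71 + 213 = 140.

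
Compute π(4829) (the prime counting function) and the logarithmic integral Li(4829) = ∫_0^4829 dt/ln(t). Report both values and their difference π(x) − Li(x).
π(4829) = 649;  Li(4829) ≈ 664.16;  π(x) − Li(x) ≈ -15.16.

Direct count of primes ≤ 4829 gives π(4829) = 649. Numerical evaluation of the logarithmic integral gives Li(4829) ≈ 664.16. The difference π(x) − Li(x) ≈ -15.16 is typically negative for small/moderate x (Li(x) overestimates), though Littlewood's theorem shows this sign changes infinitely often.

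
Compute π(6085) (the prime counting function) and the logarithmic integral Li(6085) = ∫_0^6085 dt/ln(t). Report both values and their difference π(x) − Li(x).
π(6085) = 793;  Li(6085) ≈ 810.18;  π(x) − Li(x) ≈ -17.18.

Direct count of primes ≤ 6085 gives π(6085) = 793. Numerical evaluation of the logarithmic integral gives Li(6085) ≈ 810.18. The difference π(x) − Li(x) ≈ -17.18 is typically negative for small/moderate x (Li(x) overestimates), though Littlewood's theorem shows this sign changes infinitely often.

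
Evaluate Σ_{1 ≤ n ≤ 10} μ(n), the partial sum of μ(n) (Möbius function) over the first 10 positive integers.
Σ_{n ≤ 10} μ(n) = -1

Compute μ(n) for each 1 ≤ n ≤ 10: μ(1) = 1, μ(2) = -1, μ(3) = -1, μ(4) = 0, μ(5) = -1, μ(6) = 1, μ(7) = -1, μ(8) = 0, μ(9) = 0, μ(10) = 1. Summing all 10 values: -1. (Mertens function M(x) = Σ_{n ≤ x} μ(n); on average M(x) should be small (PNT ⟺ M(x) = o(x)).)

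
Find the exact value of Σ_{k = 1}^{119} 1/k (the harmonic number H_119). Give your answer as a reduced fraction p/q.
H_119 = 93164933029543732588289222815367988877515840444049/17379782769567790172972927968296006432665936992320

Direct summation: H_119 = 1 + 1/2 + ... + 1/119. The least common denominator is lcm(1, ..., 119) = 955888052326228459513511038256280353796626534577600; over this denominator the numerator is 955888052326228459513511038256280353796626534577600 + 477944026163114229756755519128140176898313267288800 + 318629350775409486504503679418760117932208844859200 + 238972013081557114878377759564070088449156633644400 + 191177610465245691902702207651256070759325306915520 + 159314675387704743252251839709380058966104422429600 + 136555436046604065644787291179468621970946647796800 + 119486006540778557439188879782035044224578316822200 + 106209783591803162168167893139586705977402948286400 + 95588805232622845951351103825628035379662653457760 + 86898913847838950864864639841480032163329684961600 + 79657337693852371626125919854690029483052211214800 + 73529850178940650731808541404329257984355887275200 + 68277718023302032822393645589734310985473323898400 + 63725870155081897300900735883752023586441768971840 + 59743003270389278719594439891017522112289158411100 + 56228708960366379971383002250369432576272149092800 + 53104891795901581084083946569793352988701474143200 + 50309897490854129448079528329277913357717186030400 + 47794402616311422975675551912814017689831326728880 + 45518478682201355214929097059822873990315549265600 + 43449456923919475432432319920740016081664842480800 + 41560350101140367804935262532881754512896805851200 + 39828668846926185813062959927345014741526105607400 + 38235522093049138380540441530251214151865061383104 + 36764925089470325365904270702164628992177943637600 + 35403261197267720722722631046528901992467649428800 + 34138859011651016411196822794867155492736661949200 + 32961656976766498603914173732975184613676777054400 + 31862935077540948650450367941876011793220884485920 + 30835098462136401919790678653428398509568597889600 + 29871501635194639359797219945508761056144579205550 + 28966304615946316954954879947160010721109894987200 + 28114354480183189985691501125184716288136074546400 + 27311087209320813128957458235893724394189329559360 + 26552445897950790542041973284896676494350737071600 + 25834812225033201608473271304223793345854771204800 + 25154948745427064724039764164638956678858593015200 + 24509950059646883577269513801443085994785295758400 + 23897201308155711487837775956407008844915663364440 + 23314342739664108768622220445275130580405525233600 + 22759239341100677607464548529911436995157774632800 + 22229954705261126965430489261773961716200617083200 + 21724728461959737716216159960370008040832421240400 + 21241956718360632433633578627917341195480589657280 + 20780175050570183902467631266440877256448402925600 + 20338043666515499138585341239495326676523968820800 + 19914334423463092906531479963672507370763052803700 + 19507919435229152234969613025638374567278092542400 + 19117761046524569190270220765125607075932530691552 + 18742902986788793323794334083456477525424049697600 + 18382462544735162682952135351082314496088971818800 + 18035623628796763387047378080307176486728802539200 + 17701630598633860361361315523264450996233824714400 + 17379782769567790172972927968296006432665936992320 + 17069429505825508205598411397433577746368330974600 + 16769965830284709816026509443092637785905728676800 + 16480828488383249301957086866487592306838388527200 + 16201492412308956940906966750106446674519093806400 + 15931467538770474325225183970938005896610442242960 + 15670295939774237041205098987807874652403713681600 + 15417549231068200959895339326714199254784298944800 + 15172826227400451738309699019940957996771849755200 + 14935750817597319679898609972754380528072289602775 + 14705970035788130146361708280865851596871177455040 + 14483152307973158477477439973580005360554947493600 + 14266985855615350141992702063526572444725769172800 + 14057177240091594992845750562592358144068037273200 + 13853450033713455934978420844293918170965601950400 + 13655543604660406564478729117946862197094664779680 + 13463212004594767035401563919102540194318683585600 + 13276222948975395271020986642448338247175368535800 + 13094356881181211774157685455565484298583925131200 + 12917406112516600804236635652111896672927385602400 + 12745174031016379460180147176750404717288353794368 + 12577474372713532362019882082319478339429296507600 + 12414130549691278694980662834497147451904240708800 + 12254975029823441788634756900721542997392647879200 + 12099848763623145057133051117168105744261095374400 + 11948600654077855743918887978203504422457831682220 + 11801087065755906907574210348842967330822549809600 + 11657171369832054384311110222637565290202762616800 + 11516723522002752524259169135617835587911163067200 + 11379619670550338803732274264955718497578887316400 + 11245741792073275994276600450073886515254429818560 + 11114977352630563482715244630886980858100308541600 + 10987218992255499534638057910991728204558925684800 + 10862364230979868858108079980185004020416210620200 + 10740315194676724264196753238834610716816028478400 + 10620978359180316216816789313958670597740294828640 + 10504264311277235818829791629189893997765126753600 + 10390087525285091951233815633220438628224201462800 + 10278366154045467306596892884476132836522865963200 + 10169021833257749569292670619747663338261984410400 + 10061979498170825889615905665855582671543437206080 + 9957167211731546453265739981836253685381526401850 + 9854516003363179994984649878930725296872438500800 + 9753959717614576117484806512819187283639046271200 + 9655434871982105651651626649053336907036631662400 + 9558880523262284595135110382562803537966265345776 + 9464238141843846133797138992636439146501252817600 + 9371451493394396661897167041728238762712024848800 + 9280466527439111257412728526760003434918704219200 + 9191231272367581341476067675541157248044485909400 + 9103695736440271042985819411964574798063109853120 + 9017811814398381693523689040153588243364401269600 + 8933533199310546350593561105198881811183425556800 + 8850815299316930180680657761632225498116912357200 + 8769615158956224399206523286754865631161711326400 + 8689891384783895086486463984148003216332968496160 + 8611604075011067202824423768074597781951590401600 + 8534714752912754102799205698716788873184165487300 + 8459186303771933270031071135011330564571916235200 + 8384982915142354908013254721546318892952864338400 + 8312070020228073560987052506576350902579361170240 + 8240414244191624650978543433243796153419194263600 + 8169983353215627859089837933814361998261765252800 + 8100746206154478470453483375053223337259546903200 + 8032672708623768567340428892909918939467449870400 = 5124071316624905292355907254845239388263371224422695, so H_119 = 5124071316624905292355907254845239388263371224422695/955888052326228459513511038256280353796626534577600; reducing by gcd(5124071316624905292355907254845239388263371224422695, 955888052326228459513511038256280353796626534577600) = 55 gives 93164933029543732588289222815367988877515840444049/17379782769567790172972927968296006432665936992320 ≈ 5.36053. (The PNT-adjacent estimate ln(119) + γ ≈ 5.35634 matches within O(1/n).)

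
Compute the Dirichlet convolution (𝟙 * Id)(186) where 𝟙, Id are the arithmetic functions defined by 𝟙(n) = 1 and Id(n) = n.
(𝟙 * Id)(186) = 384

Divisors of 186: [1, 2, 3, 6, 31, 62, 93, 186]. For each d | 186:
  d = 1: 𝟙(1) · Id(186/1) = 1 · 186 = 186
  d = 2: 𝟙(2) · Id(186/2) = 1 · 93 = 93
  d = 3: 𝟙(3) · Id(186/3) = 1 · 62 = 62
  d = 6: 𝟙(6) · Id(186/6) = 1 · 31 = 31
  d = 31: 𝟙(31) · Id(186/31) = 1 · 6 = 6
  d = 62: 𝟙(62) · Id(186/62) = 1 · 3 = 3
  d = 93: 𝟙(93) · Id(186/93) = 1 · 2 = 2
  d = 186: 𝟙(186) · Id(186/186) = 1 · 1 = 1
Summing: (𝟙 * Id)(186) = 186 + 93 + 62 + 31 + 6 + 3 + 2 + 1 = 384.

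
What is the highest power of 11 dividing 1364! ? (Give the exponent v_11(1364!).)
v_11(1364!) = 136

Legendre's formula: v_p(n!) = Σ_{k ≥ 1} ⌊n / p^k⌋. For p = 11, n = 1364, the terms are:
  ⌊1364/11^1⌋ = ⌊1364/11⌋ = 124
  ⌊1364/11^2⌋ = ⌊1364/121⌋ = 11
  ⌊1364/11^3⌋ = ⌊1364/1331⌋ = 1
(the next term ⌊1364/11^4⌋ = 0, terminating the sum). Summing: v_11(1364!) = 124 + 11 + 1 = 136.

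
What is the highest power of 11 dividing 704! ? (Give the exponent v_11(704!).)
v_11(704!) = 69

Legendre's formula: v_p(n!) = Σ_{k ≥ 1} ⌊n / p^k⌋. For p = 11, n = 704, the terms are:
  ⌊704/11^1⌋ = ⌊704/11⌋ = 64
  ⌊704/11^2⌋ = ⌊704/121⌋ = 5
(the next term ⌊704/11^3⌋ = 0, terminating the sum). Summing: v_11(704!) = 64 + 5 = 69.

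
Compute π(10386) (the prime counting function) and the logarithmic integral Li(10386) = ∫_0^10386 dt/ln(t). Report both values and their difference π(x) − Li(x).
π(10386) = 1272;  Li(10386) ≈ 1287.96;  π(x) − Li(x) ≈ -15.96.

Direct count of primes ≤ 10386 gives π(10386) = 1272. Numerical evaluation of the logarithmic integral gives Li(10386) ≈ 1287.96. The difference π(x) − Li(x) ≈ -15.96 is typically negative for small/moderate x (Li(x) overestimates), though Littlewood's theorem shows this sign changes infinitely often.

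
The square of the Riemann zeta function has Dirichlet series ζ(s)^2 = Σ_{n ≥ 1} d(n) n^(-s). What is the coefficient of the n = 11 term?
d(11) = 2

ζ(s)^2 = (Σ 1/m^s)(Σ 1/k^s). The coefficient of 1/n^s in the product is the number of ordered pairs (m, k) with mk = n, which equals d(n). For n = 11, divisors are [1, 11], so d(11) = 2.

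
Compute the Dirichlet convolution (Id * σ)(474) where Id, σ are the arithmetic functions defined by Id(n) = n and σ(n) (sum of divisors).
(Id * σ)(474) = 5565

Divisors of 474: [1, 2, 3, 6, 79, 158, 237, 474]. For each d | 474:
  d = 1: Id(1) · σ(474/1) = 1 · 960 = 960
  d = 2: Id(2) · σ(474/2) = 2 · 320 = 640
  d = 3: Id(3) · σ(474/3) = 3 · 240 = 720
  d = 6: Id(6) · σ(474/6) = 6 · 80 = 480
  d = 79: Id(79) · σ(474/79) = 79 · 12 = 948
  d = 158: Id(158) · σ(474/158) = 158 · 4 = 632
  d = 237: Id(237) · σ(474/237) = 237 · 3 = 711
  d = 474: Id(474) · σ(474/474) = 474 · 1 = 474
Summing: (Id * σ)(474) = 960 + 640 + 720 + 480 + 948 + 632 + 711 + 474 = 5565.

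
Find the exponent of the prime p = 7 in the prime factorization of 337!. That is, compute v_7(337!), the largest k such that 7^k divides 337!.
v_7(337!) = 54

Legendre's formula: v_p(n!) = Σ_{k ≥ 1} ⌊n / p^k⌋. For p = 7, n = 337, the terms are:
  ⌊337/7^1⌋ = ⌊337/7⌋ = 48
  ⌊337/7^2⌋ = ⌊337/49⌋ = 6
(the next term ⌊337/7^3⌋ = 0, terminating the sum). Summing: v_7(337!) = 48 + 6 = 54.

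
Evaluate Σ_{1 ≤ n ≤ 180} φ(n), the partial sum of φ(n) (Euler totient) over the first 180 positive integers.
Σ_{n ≤ 180} φ(n) = 9880

Compute φ(n) for each 1 ≤ n ≤ 180: φ(1) = 1, φ(2) = 1, φ(3) = 2, φ(4) = 2, φ(5) = 4, φ(6) = 2, φ(7) = 6, φ(8) = 4, φ(9) = 6, φ(10) = 4, φ(11) = 10, φ(12) = 4, φ(13) = 12, φ(14) = 6, φ(15) = 8, φ(16) = 8, φ(17) = 16, φ(18) = 6, φ(19) = 18, φ(20) = 8, φ(21) = 12, φ(22) = 10, φ(23) = 22, φ(24) = 8, φ(25) = 20, φ(26) = 12, φ(27) = 18, φ(28) = 12, φ(29) = 28, φ(30) = 8, φ(31) = 30, φ(32) = 16, φ(33) = 20, φ(34) = 16, φ(35) = 24, φ(36) = 12, φ(37) = 36, φ(38) = 18, φ(39) = 24, φ(40) = 16, φ(41) = 40, φ(42) = 12, φ(43) = 42, φ(44) = 20, φ(45) = 24, φ(46) = 22, φ(47) = 46, φ(48) = 16, φ(49) = 42, φ(50) = 20, φ(51) = 32, φ(52) = 24, φ(53) = 52, φ(54) = 18, φ(55) = 40, φ(56) = 24, φ(57) = 36, φ(58) = 28, φ(59) = 58, φ(60) = 16, φ(61) = 60, φ(62) = 30, φ(63) = 36, φ(64) = 32, φ(65) = 48, φ(66) = 20, φ(67) = 66, φ(68) = 32, φ(69) = 44, φ(70) = 24, φ(71) = 70, φ(72) = 24, φ(73) = 72, φ(74) = 36, φ(75) = 40, φ(76) = 36, φ(77) = 60, φ(78) = 24, φ(79) = 78, φ(80) = 32, φ(81) = 54, φ(82) = 40, φ(83) = 82, φ(84) = 24, φ(85) = 64, φ(86) = 42, φ(87) = 56, φ(88) = 40, φ(89) = 88, φ(90) = 24, φ(91) = 72, φ(92) = 44, φ(93) = 60, φ(94) = 46, φ(95) = 72, φ(96) = 32, φ(97) = 96, φ(98) = 42, φ(99) = 60, φ(100) = 40, φ(101) = 100, φ(102) = 32, φ(103) = 102, φ(104) = 48, φ(105) = 48, φ(106) = 52, φ(107) = 106, φ(108) = 36, φ(109) = 108, φ(110) = 40, φ(111) = 72, φ(112) = 48, φ(113) = 112, φ(114) = 36, φ(115) = 88, φ(116) = 56, φ(117) = 72, φ(118) = 58, φ(119) = 96, φ(120) = 32, φ(121) = 110, φ(122) = 60, φ(123) = 80, φ(124) = 60, φ(125) = 100, φ(126) = 36, φ(127) = 126, φ(128) = 64, φ(129) = 84, φ(130) = 48, φ(131) = 130, φ(132) = 40, φ(133) = 108, φ(134) = 66, φ(135) = 72, φ(136) = 64, φ(137) = 136, φ(138) = 44, φ(139) = 138, φ(140) = 48, φ(141) = 92, φ(142) = 70, φ(143) = 120, φ(144) = 48, φ(145) = 112, φ(146) = 72, φ(147) = 84, φ(148) = 72, φ(149) = 148, φ(150) = 40, φ(151) = 150, φ(152) = 72, φ(153) = 96, φ(154) = 60, φ(155) = 120, φ(156) = 48, φ(157) = 156, φ(158) = 78, φ(159) = 104, φ(160) = 64, φ(161) = 132, φ(162) = 54, φ(163) = 162, φ(164) = 80, φ(165) = 80, φ(166) = 82, φ(167) = 166, φ(168) = 48, φ(169) = 156, φ(170) = 64, φ(171) = 108, φ(172) = 84, φ(173) = 172, φ(174) = 56, φ(175) = 120, φ(176) = 80, φ(177) = 116, φ(178) = 88, φ(179) = 178, φ(180) = 48. Summing all 180 values: 9880. (Average order: Σ_{n ≤ x} φ(n) ~ (3/π²) x². For x = 180, (3/π²)·180² ≈ 9848.42.)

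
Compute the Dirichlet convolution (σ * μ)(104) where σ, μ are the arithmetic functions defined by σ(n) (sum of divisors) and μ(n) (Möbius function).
(σ * μ)(104) = 104

Divisors of 104: [1, 2, 4, 8, 13, 26, 52, 104]. For each d | 104:
  d = 1: σ(1) · μ(104/1) = 1 · 0 = 0
  d = 2: σ(2) · μ(104/2) = 3 · 0 = 0
  d = 4: σ(4) · μ(104/4) = 7 · 1 = 7
  d = 8: σ(8) · μ(104/8) = 15 · -1 = -15
  d = 13: σ(13) · μ(104/13) = 14 · 0 = 0
  d = 26: σ(26) · μ(104/26) = 42 · 0 = 0
  d = 52: σ(52) · μ(104/52) = 98 · -1 = -98
  d = 104: σ(104) · μ(104/104) = 210 · 1 = 210
Summing: (σ * μ)(104) = 0 + 0 + 7 + -15 + 0 + 0 + -98 + 210 = 104.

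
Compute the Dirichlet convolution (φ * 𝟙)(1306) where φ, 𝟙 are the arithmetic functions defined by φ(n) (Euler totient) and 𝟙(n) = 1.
(φ * 𝟙)(1306) = 1306

Divisors of 1306: [1, 2, 653, 1306]. For each d | 1306:
  d = 1: φ(1) · 𝟙(1306/1) = 1 · 1 = 1
  d = 2: φ(2) · 𝟙(1306/2) = 1 · 1 = 1
  d = 653: φ(653) · 𝟙(1306/653) = 652 · 1 = 652
  d = 1306: φ(1306) · 𝟙(1306/1306) = 652 · 1 = 652
Summing: (φ * 𝟙)(1306) = 1 + 1 + 652 + 652 = 1306.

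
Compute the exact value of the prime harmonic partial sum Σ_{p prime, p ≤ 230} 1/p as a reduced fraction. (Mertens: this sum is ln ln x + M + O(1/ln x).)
Σ 1/p = 37527519788898476695193360507423991967783840502510585362878348092116031948860199524739442233/19078266889580195013601891820992757757219839668357012055907516904309700014933909014729740190

π(230) = 50, so the primes ≤ 230 are [2, 3, 5, 7, 11, 13, 17, 19, 23, 29, 31, 37, 41, 43, 47, 53, 59, 61, 67, 71, 73, 79, 83, 89, 97, 101, 103, 107, 109, 113, 127, 131, 137, 139, 149, 151, 157, 163, 167, 173, 179, 181, 191, 193, 197, 199, 211, 223, 227, 229]. Summing 1/p over these primes: 37527519788898476695193360507423991967783840502510585362878348092116031948860199524739442233/19078266889580195013601891820992757757219839668357012055907516904309700014933909014729740190 ≈ 1.9670. Mertens estimate ln ln(230) + 0.2615 ≈ 1.9549.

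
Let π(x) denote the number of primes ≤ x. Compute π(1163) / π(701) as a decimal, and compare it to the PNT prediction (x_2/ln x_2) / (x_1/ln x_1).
π(1163)/π(701) = 192/126 ≈ 1.5238;  PNT prediction ≈ 1.5401.

π(701) = 126 and π(1163) = 192, so π(1163)/π(701) ≈ 1.5238. The PNT-predicted ratio is (1163/ln(1163)) / (701/ln(701)) ≈ 1.5401. The two agree to within a few percent, as expected.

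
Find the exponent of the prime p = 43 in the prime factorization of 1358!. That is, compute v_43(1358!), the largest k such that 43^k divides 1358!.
v_43(1358!) = 31

Legendre's formula: v_p(n!) = Σ_{k ≥ 1} ⌊n / p^k⌋. For p = 43, n = 1358, the terms are:
  ⌊1358/43^1⌋ = ⌊1358/43⌋ = 31
(the next term ⌊1358/43^2⌋ = 0, terminating the sum). Summing: v_43(1358!) = 31 = 31.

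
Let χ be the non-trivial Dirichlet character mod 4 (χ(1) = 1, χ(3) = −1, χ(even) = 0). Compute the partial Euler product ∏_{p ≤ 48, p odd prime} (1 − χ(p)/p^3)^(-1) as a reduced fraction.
∏ = 5542372783760447569145696690995330585/5720007308274565543266215981884637184

The odd primes p ≤ 48 are [3, 5, 7, 11, 13, 17, 19, 23, 29, 31, 37, 41, 43, 47]. For each, χ(p) = 1 if p ≡ 1 mod 4, χ(p) = −1 if p ≡ 3 mod 4. Taking (1 − χ(p)/p^3)^(-1) = p^3/(p^3 − χ(p)): (1 − (-1)/3^3)^(-1) · (1 − (1)/5^3)^(-1) · (1 − (-1)/7^3)^(-1) · (1 − (-1)/11^3)^(-1) · (1 − (1)/13^3)^(-1) · (1 − (1)/17^3)^(-1) · (1 − (-1)/19^3)^(-1) · (1 − (-1)/23^3)^(-1) · (1 − (1)/29^3)^(-1) · (1 − (-1)/31^3)^(-1) · (1 − (1)/37^3)^(-1) · (1 − (1)/41^3)^(-1) · (1 − (-1)/43^3)^(-1) · (1 − (-1)/47^3)^(-1) = 5542372783760447569145696690995330585/5720007308274565543266215981884637184.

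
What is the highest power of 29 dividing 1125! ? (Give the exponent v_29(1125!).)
v_29(1125!) = 39

Legendre's formula: v_p(n!) = Σ_{k ≥ 1} ⌊n / p^k⌋. For p = 29, n = 1125, the terms are:
  ⌊1125/29^1⌋ = ⌊1125/29⌋ = 38
  ⌊1125/29^2⌋ = ⌊1125/841⌋ = 1
(the next term ⌊1125/29^3⌋ = 0, terminating the sum). Summing: v_29(1125!) = 38 + 1 = 39.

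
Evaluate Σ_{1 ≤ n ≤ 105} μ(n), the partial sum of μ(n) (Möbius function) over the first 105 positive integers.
Σ_{n ≤ 105} μ(n) = -3

Compute μ(n) for each 1 ≤ n ≤ 105: μ(1) = 1, μ(2) = -1, μ(3) = -1, μ(4) = 0, μ(5) = -1, μ(6) = 1, μ(7) = -1, μ(8) = 0, μ(9) = 0, μ(10) = 1, μ(11) = -1, μ(12) = 0, μ(13) = -1, μ(14) = 1, μ(15) = 1, μ(16) = 0, μ(17) = -1, μ(18) = 0, μ(19) = -1, μ(20) = 0, μ(21) = 1, μ(22) = 1, μ(23) = -1, μ(24) = 0, μ(25) = 0, μ(26) = 1, μ(27) = 0, μ(28) = 0, μ(29) = -1, μ(30) = -1, μ(31) = -1, μ(32) = 0, μ(33) = 1, μ(34) = 1, μ(35) = 1, μ(36) = 0, μ(37) = -1, μ(38) = 1, μ(39) = 1, μ(40) = 0, μ(41) = -1, μ(42) = -1, μ(43) = -1, μ(44) = 0, μ(45) = 0, μ(46) = 1, μ(47) = -1, μ(48) = 0, μ(49) = 0, μ(50) = 0, μ(51) = 1, μ(52) = 0, μ(53) = -1, μ(54) = 0, μ(55) = 1, μ(56) = 0, μ(57) = 1, μ(58) = 1, μ(59) = -1, μ(60) = 0, μ(61) = -1, μ(62) = 1, μ(63) = 0, μ(64) = 0, μ(65) = 1, μ(66) = -1, μ(67) = -1, μ(68) = 0, μ(69) = 1, μ(70) = -1, μ(71) = -1, μ(72) = 0, μ(73) = -1, μ(74) = 1, μ(75) = 0, μ(76) = 0, μ(77) = 1, μ(78) = -1, μ(79) = -1, μ(80) = 0, μ(81) = 0, μ(82) = 1, μ(83) = -1, μ(84) = 0, μ(85) = 1, μ(86) = 1, μ(87) = 1, μ(88) = 0, μ(89) = -1, μ(90) = 0, μ(91) = 1, μ(92) = 0, μ(93) = 1, μ(94) = 1, μ(95) = 1, μ(96) = 0, μ(97) = -1, μ(98) = 0, μ(99) = 0, μ(100) = 0, μ(101) = -1, μ(102) = -1, μ(103) = -1, μ(104) = 0, μ(105) = -1. Summing all 105 values: -3. (Mertens function M(x) = Σ_{n ≤ x} μ(n); on average M(x) should be small (PNT ⟺ M(x) = o(x)).)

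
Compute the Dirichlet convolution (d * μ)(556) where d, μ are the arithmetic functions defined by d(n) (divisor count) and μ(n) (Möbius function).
(d * μ)(556) = 1

Divisors of 556: [1, 2, 4, 139, 278, 556]. For each d | 556:
  d = 1: d(1) · μ(556/1) = 1 · 0 = 0
  d = 2: d(2) · μ(556/2) = 2 · 1 = 2
  d = 4: d(4) · μ(556/4) = 3 · -1 = -3
  d = 139: d(139) · μ(556/139) = 2 · 0 = 0
  d = 278: d(278) · μ(556/278) = 4 · -1 = -4
  d = 556: d(556) · μ(556/556) = 6 · 1 = 6
Summing: (d * μ)(556) = 0 + 2 + -3 + 0 + -4 + 6 = 1.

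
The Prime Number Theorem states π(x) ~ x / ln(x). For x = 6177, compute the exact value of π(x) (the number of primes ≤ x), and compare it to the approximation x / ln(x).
π(6177) = 804;  x/ln(x) ≈ 707.67;  relative error ≈ 11.98%.

Directly count primes up to 6177: π(6177) = 804. The PNT approximation gives 6177/ln(6177) ≈ 6177/8.72859 ≈ 707.67. Relative error (π(x) − x/ln(x)) / π(x) ≈ 11.98%; the approximation is known to undercount slightly (Li(x) is a better estimate).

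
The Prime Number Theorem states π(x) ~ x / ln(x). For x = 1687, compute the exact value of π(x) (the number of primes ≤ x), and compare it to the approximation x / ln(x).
π(1687) = 263;  x/ln(x) ≈ 227.03;  relative error ≈ 13.68%.

Directly count primes up to 1687: π(1687) = 263. The PNT approximation gives 1687/ln(1687) ≈ 1687/7.43071 ≈ 227.03. Relative error (π(x) − x/ln(x)) / π(x) ≈ 13.68%; the approximation is known to undercount slightly (Li(x) is a better estimate).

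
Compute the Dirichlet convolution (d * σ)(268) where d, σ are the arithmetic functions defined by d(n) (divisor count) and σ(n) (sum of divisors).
(d * σ)(268) = 1120

Divisors of 268: [1, 2, 4, 67, 134, 268]. For each d | 268:
  d = 1: d(1) · σ(268/1) = 1 · 476 = 476
  d = 2: d(2) · σ(268/2) = 2 · 204 = 408
  d = 4: d(4) · σ(268/4) = 3 · 68 = 204
  d = 67: d(67) · σ(268/67) = 2 · 7 = 14
  d = 134: d(134) · σ(268/134) = 4 · 3 = 12
  d = 268: d(268) · σ(268/268) = 6 · 1 = 6
Summing: (d * σ)(268) = 476 + 408 + 204 + 14 + 12 + 6 = 1120.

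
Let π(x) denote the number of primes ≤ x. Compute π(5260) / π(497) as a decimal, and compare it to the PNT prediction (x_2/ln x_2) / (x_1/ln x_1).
π(5260)/π(497) = 697/94 ≈ 7.4149;  PNT prediction ≈ 7.6692.

π(497) = 94 and π(5260) = 697, so π(5260)/π(497) ≈ 7.4149. The PNT-predicted ratio is (5260/ln(5260)) / (497/ln(497)) ≈ 7.6692. The two agree to within a few percent, as expected.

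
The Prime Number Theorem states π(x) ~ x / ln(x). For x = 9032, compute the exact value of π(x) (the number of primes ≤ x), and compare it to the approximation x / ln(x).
π(9032) = 1122;  x/ln(x) ≈ 991.60;  relative error ≈ 11.62%.

Directly count primes up to 9032: π(9032) = 1122. The PNT approximation gives 9032/ln(9032) ≈ 9032/9.10853 ≈ 991.60. Relative error (π(x) − x/ln(x)) / π(x) ≈ 11.62%; the approximation is known to undercount slightly (Li(x) is a better estimate).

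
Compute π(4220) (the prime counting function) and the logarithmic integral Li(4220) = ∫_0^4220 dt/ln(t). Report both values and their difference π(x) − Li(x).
π(4220) = 578;  Li(4220) ≈ 591.80;  π(x) − Li(x) ≈ -13.80.

Direct count of primes ≤ 4220 gives π(4220) = 578. Numerical evaluation of the logarithmic integral gives Li(4220) ≈ 591.80. The difference π(x) − Li(x) ≈ -13.80 is typically negative for small/moderate x (Li(x) overestimates), though Littlewood's theorem shows this sign changes infinitely often.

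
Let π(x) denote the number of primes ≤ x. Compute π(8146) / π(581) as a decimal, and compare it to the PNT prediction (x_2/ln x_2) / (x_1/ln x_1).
π(8146)/π(581) = 1022/106 ≈ 9.6415;  PNT prediction ≈ 9.9095.

π(581) = 106 and π(8146) = 1022, so π(8146)/π(581) ≈ 9.6415. The PNT-predicted ratio is (8146/ln(8146)) / (581/ln(581)) ≈ 9.9095. The two agree to within a few percent, as expected.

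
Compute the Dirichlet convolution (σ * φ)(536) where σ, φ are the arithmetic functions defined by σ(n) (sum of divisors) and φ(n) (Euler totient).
(σ * φ)(536) = 4288

Divisors of 536: [1, 2, 4, 8, 67, 134, 268, 536]. For each d | 536:
  d = 1: σ(1) · φ(536/1) = 1 · 264 = 264
  d = 2: σ(2) · φ(536/2) = 3 · 132 = 396
  d = 4: σ(4) · φ(536/4) = 7 · 66 = 462
  d = 8: σ(8) · φ(536/8) = 15 · 66 = 990
  d = 67: σ(67) · φ(536/67) = 68 · 4 = 272
  d = 134: σ(134) · φ(536/134) = 204 · 2 = 408
  d = 268: σ(268) · φ(536/268) = 476 · 1 = 476
  d = 536: σ(536) · φ(536/536) = 1020 · 1 = 1020
Summing: (σ * φ)(536) = 264 + 396 + 462 + 990 + 272 + 408 + 476 + 1020 = 4288.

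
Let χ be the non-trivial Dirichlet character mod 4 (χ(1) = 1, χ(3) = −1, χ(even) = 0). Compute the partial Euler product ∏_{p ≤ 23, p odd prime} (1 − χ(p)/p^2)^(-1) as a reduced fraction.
∏ = 7900068038863/8628726988800

The odd primes p ≤ 23 are [3, 5, 7, 11, 13, 17, 19, 23]. For each, χ(p) = 1 if p ≡ 1 mod 4, χ(p) = −1 if p ≡ 3 mod 4. Taking (1 − χ(p)/p^2)^(-1) = p^2/(p^2 − χ(p)): (1 − (-1)/3^2)^(-1) · (1 − (1)/5^2)^(-1) · (1 − (-1)/7^2)^(-1) · (1 − (-1)/11^2)^(-1) · (1 − (1)/13^2)^(-1) · (1 − (1)/17^2)^(-1) · (1 − (-1)/19^2)^(-1) · (1 − (-1)/23^2)^(-1) = 7900068038863/8628726988800.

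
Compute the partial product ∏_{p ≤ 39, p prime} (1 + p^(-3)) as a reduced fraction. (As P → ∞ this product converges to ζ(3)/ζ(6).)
∏ = 286534261786467003531264/242522905429175749176095

The primes p ≤ 39 are [2, 3, 5, 7, 11, 13, 17, 19, 23, 29, 31, 37]. For each, (1 + 1/p^3) = (p^3 + 1)/p^3. Multiplying these fractions over p ∈ [2, 3, 5, 7, 11, 13, 17, 19, 23, 29, 31, 37] gives 286534261786467003531264/242522905429175749176095. (In the limit P → ∞ this tends to ζ(3)/ζ(6).)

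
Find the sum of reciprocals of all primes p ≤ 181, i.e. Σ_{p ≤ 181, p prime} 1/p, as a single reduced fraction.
Σ 1/p = 10408867916382550633331528920459565913027063402071390584941986323453055203/5397346292805549782720214077673687806275517530364350655459511599582614290

π(181) = 42, so the primes ≤ 181 are [2, 3, 5, 7, 11, 13, 17, 19, 23, 29, 31, 37, 41, 43, 47, 53, 59, 61, 67, 71, 73, 79, 83, 89, 97, 101, 103, 107, 109, 113, 127, 131, 137, 139, 149, 151, 157, 163, 167, 173, 179, 181]. Summing 1/p over these primes: 10408867916382550633331528920459565913027063402071390584941986323453055203/5397346292805549782720214077673687806275517530364350655459511599582614290 ≈ 1.9285. Mertens estimate ln ln(181) + 0.2615 ≈ 1.9099.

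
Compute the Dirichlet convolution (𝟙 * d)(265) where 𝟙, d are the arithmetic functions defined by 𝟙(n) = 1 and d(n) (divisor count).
(𝟙 * d)(265) = 9

Divisors of 265: [1, 5, 53, 265]. For each d | 265:
  d = 1: 𝟙(1) · d(265/1) = 1 · 4 = 4
  d = 5: 𝟙(5) · d(265/5) = 1 · 2 = 2
  d = 53: 𝟙(53) · d(265/53) = 1 · 2 = 2
  d = 265: 𝟙(265) · d(265/265) = 1 · 1 = 1
Summing: (𝟙 * d)(265) = 4 + 2 + 2 + 1 = 9.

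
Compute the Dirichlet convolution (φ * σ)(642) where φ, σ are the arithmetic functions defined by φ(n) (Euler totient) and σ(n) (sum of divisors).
(φ * σ)(642) = 5136

Divisors of 642: [1, 2, 3, 6, 107, 214, 321, 642]. For each d | 642:
  d = 1: φ(1) · σ(642/1) = 1 · 1296 = 1296
  d = 2: φ(2) · σ(642/2) = 1 · 432 = 432
  d = 3: φ(3) · σ(642/3) = 2 · 324 = 648
  d = 6: φ(6) · σ(642/6) = 2 · 108 = 216
  d = 107: φ(107) · σ(642/107) = 106 · 12 = 1272
  d = 214: φ(214) · σ(642/214) = 106 · 4 = 424
  d = 321: φ(321) · σ(642/321) = 212 · 3 = 636
  d = 642: φ(642) · σ(642/642) = 212 · 1 = 212
Summing: (φ * σ)(642) = 1296 + 432 + 648 + 216 + 1272 + 424 + 636 + 212 = 5136.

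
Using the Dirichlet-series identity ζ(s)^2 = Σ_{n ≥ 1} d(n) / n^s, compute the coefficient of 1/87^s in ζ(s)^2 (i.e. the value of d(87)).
d(87) = 4

ζ(s)^2 = (Σ 1/m^s)(Σ 1/k^s). The coefficient of 1/n^s in the product is the number of ordered pairs (m, k) with mk = n, which equals d(n). For n = 87, divisors are [1, 3, 29, 87], so d(87) = 4.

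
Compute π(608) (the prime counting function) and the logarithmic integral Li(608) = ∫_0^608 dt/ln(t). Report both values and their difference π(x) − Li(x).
π(608) = 111;  Li(608) ≈ 118.90;  π(x) − Li(x) ≈ -7.90.

Direct count of primes ≤ 608 gives π(608) = 111. Numerical evaluation of the logarithmic integral gives Li(608) ≈ 118.90. The difference π(x) − Li(x) ≈ -7.90 is typically negative for small/moderate x (Li(x) overestimates), though Littlewood's theorem shows this sign changes infinitely often.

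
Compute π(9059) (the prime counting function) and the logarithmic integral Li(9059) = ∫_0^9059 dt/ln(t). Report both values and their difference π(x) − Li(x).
π(9059) = 1126;  Li(9059) ≈ 1143.43;  π(x) − Li(x) ≈ -17.43.

Direct count of primes ≤ 9059 gives π(9059) = 1126. Numerical evaluation of the logarithmic integral gives Li(9059) ≈ 1143.43. The difference π(x) − Li(x) ≈ -17.43 is typically negative for small/moderate x (Li(x) overestimates), though Littlewood's theorem shows this sign changes infinitely often.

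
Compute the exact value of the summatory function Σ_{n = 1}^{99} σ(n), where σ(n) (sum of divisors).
Σ_{n ≤ 99} σ(n) = 8082

Compute σ(n) for each 1 ≤ n ≤ 99: σ(1) = 1, σ(2) = 3, σ(3) = 4, σ(4) = 7, σ(5) = 6, σ(6) = 12, σ(7) = 8, σ(8) = 15, σ(9) = 13, σ(10) = 18, σ(11) = 12, σ(12) = 28, σ(13) = 14, σ(14) = 24, σ(15) = 24, σ(16) = 31, σ(17) = 18, σ(18) = 39, σ(19) = 20, σ(20) = 42, σ(21) = 32, σ(22) = 36, σ(23) = 24, σ(24) = 60, σ(25) = 31, σ(26) = 42, σ(27) = 40, σ(28) = 56, σ(29) = 30, σ(30) = 72, σ(31) = 32, σ(32) = 63, σ(33) = 48, σ(34) = 54, σ(35) = 48, σ(36) = 91, σ(37) = 38, σ(38) = 60, σ(39) = 56, σ(40) = 90, σ(41) = 42, σ(42) = 96, σ(43) = 44, σ(44) = 84, σ(45) = 78, σ(46) = 72, σ(47) = 48, σ(48) = 124, σ(49) = 57, σ(50) = 93, σ(51) = 72, σ(52) = 98, σ(53) = 54, σ(54) = 120, σ(55) = 72, σ(56) = 120, σ(57) = 80, σ(58) = 90, σ(59) = 60, σ(60) = 168, σ(61) = 62, σ(62) = 96, σ(63) = 104, σ(64) = 127, σ(65) = 84, σ(66) = 144, σ(67) = 68, σ(68) = 126, σ(69) = 96, σ(70) = 144, σ(71) = 72, σ(72) = 195, σ(73) = 74, σ(74) = 114, σ(75) = 124, σ(76) = 140, σ(77) = 96, σ(78) = 168, σ(79) = 80, σ(80) = 186, σ(81) = 121, σ(82) = 126, σ(83) = 84, σ(84) = 224, σ(85) = 108, σ(86) = 132, σ(87) = 120, σ(88) = 180, σ(89) = 90, σ(90) = 234, σ(91) = 112, σ(92) = 168, σ(93) = 128, σ(94) = 144, σ(95) = 120, σ(96) = 252, σ(97) = 98, σ(98) = 171, σ(99) = 156. Summing all 99 values: 8082. (Average order: Σ_{n ≤ x} σ(n) ~ (π²/12) x². For x = 99, (π²/12)·99² ≈ 8061.00.)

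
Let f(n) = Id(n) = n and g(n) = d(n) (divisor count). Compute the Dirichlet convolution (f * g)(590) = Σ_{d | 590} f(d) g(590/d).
(Id * d)(590) = 1708

Divisors of 590: [1, 2, 5, 10, 59, 118, 295, 590]. For each d | 590:
  d = 1: Id(1) · d(590/1) = 1 · 8 = 8
  d = 2: Id(2) · d(590/2) = 2 · 4 = 8
  d = 5: Id(5) · d(590/5) = 5 · 4 = 20
  d = 10: Id(10) · d(590/10) = 10 · 2 = 20
  d = 59: Id(59) · d(590/59) = 59 · 4 = 236
  d = 118: Id(118) · d(590/118) = 118 · 2 = 236
  d = 295: Id(295) · d(590/295) = 295 · 2 = 590
  d = 590: Id(590) · d(590/590) = 590 · 1 = 590
Summing: (Id * d)(590) = 8 + 8 + 20 + 20 + 236 + 236 + 590 + 590 = 1708.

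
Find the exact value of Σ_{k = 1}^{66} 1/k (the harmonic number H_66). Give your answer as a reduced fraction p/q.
H_66 = 209060999005535159677640233/43787662374178602500420800

Direct summation: H_66 = 1 + 1/2 + ... + 1/66. The least common denominator is lcm(1, ..., 66) = 1182266884102822267511361600; over this denominator the numerator is 1182266884102822267511361600 + 591133442051411133755680800 + 394088961367607422503787200 + 295566721025705566877840400 + 236453376820564453502272320 + 197044480683803711251893600 + 168895269157546038215908800 + 147783360512852783438920200 + 131362987122535807501262400 + 118226688410282226751136160 + 107478807645711115228305600 + 98522240341901855625946800 + 90943606469447866731643200 + 84447634578773019107954400 + 78817792273521484500757440 + 73891680256426391719460100 + 69545110829577780441844800 + 65681493561267903750631200 + 62224572847516961447966400 + 59113344205141113375568080 + 56298423052515346071969600 + 53739403822855557614152800 + 51402908004470533370059200 + 49261120170950927812973400 + 47290675364112890700454464 + 45471803234723933365821600 + 43787662374178602500420800 + 42223817289386509553977200 + 40767823589752491983150400 + 39408896136760742250378720 + 38137641422671686048753600 + 36945840128213195859730050 + 35826269215237038409435200 + 34772555414788890220922400 + 33779053831509207643181760 + 32840746780633951875315600 + 31953159029806007230036800 + 31112286423758480723983200 + 30314535489815955577214400 + 29556672102570556687784040 + 28835777661044445549057600 + 28149211526257673035984800 + 27494578700065634128171200 + 26869701911427778807076400 + 26272597424507161500252480 + 25701454002235266685029600 + 25154614555379197181092800 + 24630560085475463906486700 + 24127895593935148316558400 + 23645337682056445350227232 + 23181703609859260147281600 + 22735901617361966682910800 + 22306922341562684292667200 + 21893831187089301250210400 + 21495761529142223045661120 + 21111908644693254776988600 + 20741524282505653815988800 + 20383911794876245991575200 + 20038421764454614703582400 + 19704448068380371125189360 + 19381424329554463401825600 + 19068820711335843024376800 + 18766141017505115357323200 + 18472920064106597929865025 + 18188721293889573346328640 + 17913134607618519204717600 = 5644646973149449311296286291, so H_66 = 5644646973149449311296286291/1182266884102822267511361600; reducing by gcd(5644646973149449311296286291, 1182266884102822267511361600) = 27 gives 209060999005535159677640233/43787662374178602500420800 ≈ 4.77443. (The PNT-adjacent estimate ln(66) + γ ≈ 4.76687 matches within O(1/n).)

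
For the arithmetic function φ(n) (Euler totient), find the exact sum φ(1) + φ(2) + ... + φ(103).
Σ_{n ≤ 103} φ(n) = 3278

Compute φ(n) for each 1 ≤ n ≤ 103: φ(1) = 1, φ(2) = 1, φ(3) = 2, φ(4) = 2, φ(5) = 4, φ(6) = 2, φ(7) = 6, φ(8) = 4, φ(9) = 6, φ(10) = 4, φ(11) = 10, φ(12) = 4, φ(13) = 12, φ(14) = 6, φ(15) = 8, φ(16) = 8, φ(17) = 16, φ(18) = 6, φ(19) = 18, φ(20) = 8, φ(21) = 12, φ(22) = 10, φ(23) = 22, φ(24) = 8, φ(25) = 20, φ(26) = 12, φ(27) = 18, φ(28) = 12, φ(29) = 28, φ(30) = 8, φ(31) = 30, φ(32) = 16, φ(33) = 20, φ(34) = 16, φ(35) = 24, φ(36) = 12, φ(37) = 36, φ(38) = 18, φ(39) = 24, φ(40) = 16, φ(41) = 40, φ(42) = 12, φ(43) = 42, φ(44) = 20, φ(45) = 24, φ(46) = 22, φ(47) = 46, φ(48) = 16, φ(49) = 42, φ(50) = 20, φ(51) = 32, φ(52) = 24, φ(53) = 52, φ(54) = 18, φ(55) = 40, φ(56) = 24, φ(57) = 36, φ(58) = 28, φ(59) = 58, φ(60) = 16, φ(61) = 60, φ(62) = 30, φ(63) = 36, φ(64) = 32, φ(65) = 48, φ(66) = 20, φ(67) = 66, φ(68) = 32, φ(69) = 44, φ(70) = 24, φ(71) = 70, φ(72) = 24, φ(73) = 72, φ(74) = 36, φ(75) = 40, φ(76) = 36, φ(77) = 60, φ(78) = 24, φ(79) = 78, φ(80) = 32, φ(81) = 54, φ(82) = 40, φ(83) = 82, φ(84) = 24, φ(85) = 64, φ(86) = 42, φ(87) = 56, φ(88) = 40, φ(89) = 88, φ(90) = 24, φ(91) = 72, φ(92) = 44, φ(93) = 60, φ(94) = 46, φ(95) = 72, φ(96) = 32, φ(97) = 96, φ(98) = 42, φ(99) = 60, φ(100) = 40, φ(101) = 100, φ(102) = 32, φ(103) = 102. Summing all 103 values: 3278. (Average order: Σ_{n ≤ x} φ(n) ~ (3/π²) x². For x = 103, (3/π²)·103² ≈ 3224.75.)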